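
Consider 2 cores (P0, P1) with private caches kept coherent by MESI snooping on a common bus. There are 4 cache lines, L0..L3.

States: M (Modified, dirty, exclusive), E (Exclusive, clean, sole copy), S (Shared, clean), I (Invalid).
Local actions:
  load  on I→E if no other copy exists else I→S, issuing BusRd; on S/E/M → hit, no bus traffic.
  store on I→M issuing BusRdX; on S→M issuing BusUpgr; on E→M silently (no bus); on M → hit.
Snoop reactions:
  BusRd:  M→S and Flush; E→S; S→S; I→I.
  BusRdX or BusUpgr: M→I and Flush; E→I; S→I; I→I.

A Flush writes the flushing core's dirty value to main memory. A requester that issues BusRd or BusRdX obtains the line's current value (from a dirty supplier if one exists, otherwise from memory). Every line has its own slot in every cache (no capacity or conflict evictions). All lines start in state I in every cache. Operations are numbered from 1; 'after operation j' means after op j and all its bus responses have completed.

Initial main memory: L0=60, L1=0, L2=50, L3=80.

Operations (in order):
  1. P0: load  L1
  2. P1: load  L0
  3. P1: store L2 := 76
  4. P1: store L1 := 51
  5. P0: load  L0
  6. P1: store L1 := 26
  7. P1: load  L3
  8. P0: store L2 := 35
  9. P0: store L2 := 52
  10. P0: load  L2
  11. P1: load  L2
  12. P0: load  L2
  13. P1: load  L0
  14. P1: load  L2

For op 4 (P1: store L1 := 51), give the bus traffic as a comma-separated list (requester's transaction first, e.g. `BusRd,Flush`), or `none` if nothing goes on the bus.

bus = BusRdX

step 1: P0: load  L1  ⟶  EI  (L1)  txn=BusRd  M[L1]=0
step 2: P1: load  L0  ⟶  IE  (L0)  txn=BusRd  M[L0]=60
step 3: P1: store L2 := 76  ⟶  IM  (L2)  txn=BusRdX  M[L2]=50
step 4: P1: store L1 := 51  ⟶  IM  (L1)  txn=BusRdX  M[L1]=0
step 5: P0: load  L0  ⟶  SS  (L0)  txn=BusRd  M[L0]=60
step 6: P1: store L1 := 26  ⟶  IM  (L1)  txn=∅  M[L1]=0
step 7: P1: load  L3  ⟶  IE  (L3)  txn=BusRd  M[L3]=80
step 8: P0: store L2 := 35  ⟶  MI  (L2)  txn=BusRdX+Flush  M[L2]=76
step 9: P0: store L2 := 52  ⟶  MI  (L2)  txn=∅  M[L2]=76
step 10: P0: load  L2  ⟶  MI  (L2)  txn=∅  M[L2]=76
step 11: P1: load  L2  ⟶  SS  (L2)  txn=BusRd+Flush  M[L2]=52
step 12: P0: load  L2  ⟶  SS  (L2)  txn=∅  M[L2]=52
step 13: P1: load  L0  ⟶  SS  (L0)  txn=∅  M[L0]=60
step 14: P1: load  L2  ⟶  SS  (L2)  txn=∅  M[L2]=52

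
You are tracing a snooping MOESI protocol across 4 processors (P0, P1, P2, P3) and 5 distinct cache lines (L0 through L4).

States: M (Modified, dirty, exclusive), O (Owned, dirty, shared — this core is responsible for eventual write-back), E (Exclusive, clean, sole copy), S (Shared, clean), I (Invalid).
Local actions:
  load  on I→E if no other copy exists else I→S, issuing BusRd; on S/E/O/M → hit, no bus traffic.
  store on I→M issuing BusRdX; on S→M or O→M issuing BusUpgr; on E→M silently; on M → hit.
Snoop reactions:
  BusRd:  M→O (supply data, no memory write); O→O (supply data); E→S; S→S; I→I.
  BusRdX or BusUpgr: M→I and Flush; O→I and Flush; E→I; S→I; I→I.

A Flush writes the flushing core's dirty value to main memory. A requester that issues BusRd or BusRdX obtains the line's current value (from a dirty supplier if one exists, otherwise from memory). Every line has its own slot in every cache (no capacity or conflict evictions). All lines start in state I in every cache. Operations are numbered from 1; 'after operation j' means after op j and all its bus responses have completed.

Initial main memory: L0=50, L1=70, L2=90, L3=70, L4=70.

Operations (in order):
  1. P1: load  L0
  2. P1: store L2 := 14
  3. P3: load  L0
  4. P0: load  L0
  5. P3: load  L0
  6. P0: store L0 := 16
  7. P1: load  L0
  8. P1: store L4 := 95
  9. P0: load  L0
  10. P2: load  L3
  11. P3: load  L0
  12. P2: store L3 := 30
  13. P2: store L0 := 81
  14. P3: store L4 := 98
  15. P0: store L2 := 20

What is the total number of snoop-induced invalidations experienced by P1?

invalidations = 4

1. P1: load  L0  bus=[BusRd]  L0: P0=I P1=E P2=I P3=I  mem[L0]=50
2. P1: store L2 := 14  bus=[BusRdX]  L2: P0=I P1=M P2=I P3=I  mem[L2]=90
3. P3: load  L0  bus=[BusRd]  L0: P0=I P1=S P2=I P3=S  mem[L0]=50
4. P0: load  L0  bus=[BusRd]  L0: P0=S P1=S P2=I P3=S  mem[L0]=50
5. P3: load  L0  bus=[-]  L0: P0=S P1=S P2=I P3=S  mem[L0]=50
6. P0: store L0 := 16  bus=[BusUpgr]  L0: P0=M P1=I P2=I P3=I  mem[L0]=50
7. P1: load  L0  bus=[BusRd]  L0: P0=O P1=S P2=I P3=I  mem[L0]=50
8. P1: store L4 := 95  bus=[BusRdX]  L4: P0=I P1=M P2=I P3=I  mem[L4]=70
9. P0: load  L0  bus=[-]  L0: P0=O P1=S P2=I P3=I  mem[L0]=50
10. P2: load  L3  bus=[BusRd]  L3: P0=I P1=I P2=E P3=I  mem[L3]=70
11. P3: load  L0  bus=[BusRd]  L0: P0=O P1=S P2=I P3=S  mem[L0]=50
12. P2: store L3 := 30  bus=[-]  L3: P0=I P1=I P2=M P3=I  mem[L3]=70
13. P2: store L0 := 81  bus=[BusRdX,Flush]  L0: P0=I P1=I P2=M P3=I  mem[L0]=16
14. P3: store L4 := 98  bus=[BusRdX,Flush]  L4: P0=I P1=I P2=I P3=M  mem[L4]=95
15. P0: store L2 := 20  bus=[BusRdX,Flush]  L2: P0=M P1=I P2=I P3=I  mem[L2]=14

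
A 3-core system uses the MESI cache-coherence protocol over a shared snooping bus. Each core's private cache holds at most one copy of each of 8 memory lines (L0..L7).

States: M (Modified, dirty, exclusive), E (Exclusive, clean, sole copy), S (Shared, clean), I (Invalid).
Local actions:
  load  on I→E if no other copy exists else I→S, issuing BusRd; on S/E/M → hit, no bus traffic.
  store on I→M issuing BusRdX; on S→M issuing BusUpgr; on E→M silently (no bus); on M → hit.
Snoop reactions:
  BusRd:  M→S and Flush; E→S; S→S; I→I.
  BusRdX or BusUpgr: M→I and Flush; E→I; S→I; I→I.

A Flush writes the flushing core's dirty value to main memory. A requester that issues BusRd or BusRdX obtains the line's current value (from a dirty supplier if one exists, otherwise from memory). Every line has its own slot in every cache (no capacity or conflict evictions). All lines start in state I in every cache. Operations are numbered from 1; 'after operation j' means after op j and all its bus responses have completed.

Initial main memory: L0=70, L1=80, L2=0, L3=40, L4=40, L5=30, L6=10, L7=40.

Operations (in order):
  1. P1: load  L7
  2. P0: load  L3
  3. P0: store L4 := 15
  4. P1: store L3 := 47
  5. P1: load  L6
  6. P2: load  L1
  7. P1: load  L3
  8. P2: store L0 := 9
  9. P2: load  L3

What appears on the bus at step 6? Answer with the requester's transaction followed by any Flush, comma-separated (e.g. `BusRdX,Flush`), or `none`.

step 1: P1: load  L7  ⟶  IEI  (L7)  txn=BusRd  M[L7]=40
step 2: P0: load  L3  ⟶  EII  (L3)  txn=BusRd  M[L3]=40
step 3: P0: store L4 := 15  ⟶  MII  (L4)  txn=BusRdX  M[L4]=40
step 4: P1: store L3 := 47  ⟶  IMI  (L3)  txn=BusRdX  M[L3]=40
step 5: P1: load  L6  ⟶  IEI  (L6)  txn=BusRd  M[L6]=10
step 6: P2: load  L1  ⟶  IIE  (L1)  txn=BusRd  M[L1]=80
step 7: P1: load  L3  ⟶  IMI  (L3)  txn=∅  M[L3]=40
step 8: P2: store L0 := 9  ⟶  IIM  (L0)  txn=BusRdX  M[L0]=70
step 9: P2: load  L3  ⟶  ISS  (L3)  txn=BusRd+Flush  M[L3]=47

bus = BusRd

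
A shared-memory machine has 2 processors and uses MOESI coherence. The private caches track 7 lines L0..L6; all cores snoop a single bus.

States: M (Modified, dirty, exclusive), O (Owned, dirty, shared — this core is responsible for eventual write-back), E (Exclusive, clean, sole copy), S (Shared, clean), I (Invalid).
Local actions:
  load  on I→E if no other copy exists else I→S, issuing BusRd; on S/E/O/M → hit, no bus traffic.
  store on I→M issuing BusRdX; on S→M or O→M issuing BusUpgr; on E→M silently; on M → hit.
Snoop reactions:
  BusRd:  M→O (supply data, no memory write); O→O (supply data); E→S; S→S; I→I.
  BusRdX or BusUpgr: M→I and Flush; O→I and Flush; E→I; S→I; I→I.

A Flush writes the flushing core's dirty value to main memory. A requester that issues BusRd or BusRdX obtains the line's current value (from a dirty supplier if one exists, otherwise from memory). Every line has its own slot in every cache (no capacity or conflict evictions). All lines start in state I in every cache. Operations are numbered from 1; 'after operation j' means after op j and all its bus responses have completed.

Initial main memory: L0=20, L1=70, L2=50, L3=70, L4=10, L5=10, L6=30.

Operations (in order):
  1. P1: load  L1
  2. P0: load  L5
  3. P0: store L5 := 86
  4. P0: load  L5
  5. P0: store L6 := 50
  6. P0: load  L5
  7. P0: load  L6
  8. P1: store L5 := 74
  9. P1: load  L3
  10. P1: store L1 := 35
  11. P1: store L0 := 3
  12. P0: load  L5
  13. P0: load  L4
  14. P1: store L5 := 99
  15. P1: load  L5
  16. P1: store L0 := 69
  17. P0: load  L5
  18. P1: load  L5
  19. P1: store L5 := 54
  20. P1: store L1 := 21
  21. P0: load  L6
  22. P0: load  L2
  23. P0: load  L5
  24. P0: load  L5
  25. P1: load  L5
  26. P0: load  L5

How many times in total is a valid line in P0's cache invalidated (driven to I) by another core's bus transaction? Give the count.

invalidations = 3

step 1: P1: load  L1  ⟶  IE  (L1)  txn=BusRd  M[L1]=70
step 2: P0: load  L5  ⟶  EI  (L5)  txn=BusRd  M[L5]=10
step 3: P0: store L5 := 86  ⟶  MI  (L5)  txn=∅  M[L5]=10
step 4: P0: load  L5  ⟶  MI  (L5)  txn=∅  M[L5]=10
step 5: P0: store L6 := 50  ⟶  MI  (L6)  txn=BusRdX  M[L6]=30
step 6: P0: load  L5  ⟶  MI  (L5)  txn=∅  M[L5]=10
step 7: P0: load  L6  ⟶  MI  (L6)  txn=∅  M[L6]=30
step 8: P1: store L5 := 74  ⟶  IM  (L5)  txn=BusRdX+Flush  M[L5]=86
step 9: P1: load  L3  ⟶  IE  (L3)  txn=BusRd  M[L3]=70
step 10: P1: store L1 := 35  ⟶  IM  (L1)  txn=∅  M[L1]=70
step 11: P1: store L0 := 3  ⟶  IM  (L0)  txn=BusRdX  M[L0]=20
step 12: P0: load  L5  ⟶  SO  (L5)  txn=BusRd  M[L5]=86
step 13: P0: load  L4  ⟶  EI  (L4)  txn=BusRd  M[L4]=10
step 14: P1: store L5 := 99  ⟶  IM  (L5)  txn=BusUpgr  M[L5]=86
step 15: P1: load  L5  ⟶  IM  (L5)  txn=∅  M[L5]=86
step 16: P1: store L0 := 69  ⟶  IM  (L0)  txn=∅  M[L0]=20
step 17: P0: load  L5  ⟶  SO  (L5)  txn=BusRd  M[L5]=86
step 18: P1: load  L5  ⟶  SO  (L5)  txn=∅  M[L5]=86
step 19: P1: store L5 := 54  ⟶  IM  (L5)  txn=BusUpgr  M[L5]=86
step 20: P1: store L1 := 21  ⟶  IM  (L1)  txn=∅  M[L1]=70
step 21: P0: load  L6  ⟶  MI  (L6)  txn=∅  M[L6]=30
step 22: P0: load  L2  ⟶  EI  (L2)  txn=BusRd  M[L2]=50
step 23: P0: load  L5  ⟶  SO  (L5)  txn=BusRd  M[L5]=86
step 24: P0: load  L5  ⟶  SO  (L5)  txn=∅  M[L5]=86
step 25: P1: load  L5  ⟶  SO  (L5)  txn=∅  M[L5]=86
step 26: P0: load  L5  ⟶  SO  (L5)  txn=∅  M[L5]=86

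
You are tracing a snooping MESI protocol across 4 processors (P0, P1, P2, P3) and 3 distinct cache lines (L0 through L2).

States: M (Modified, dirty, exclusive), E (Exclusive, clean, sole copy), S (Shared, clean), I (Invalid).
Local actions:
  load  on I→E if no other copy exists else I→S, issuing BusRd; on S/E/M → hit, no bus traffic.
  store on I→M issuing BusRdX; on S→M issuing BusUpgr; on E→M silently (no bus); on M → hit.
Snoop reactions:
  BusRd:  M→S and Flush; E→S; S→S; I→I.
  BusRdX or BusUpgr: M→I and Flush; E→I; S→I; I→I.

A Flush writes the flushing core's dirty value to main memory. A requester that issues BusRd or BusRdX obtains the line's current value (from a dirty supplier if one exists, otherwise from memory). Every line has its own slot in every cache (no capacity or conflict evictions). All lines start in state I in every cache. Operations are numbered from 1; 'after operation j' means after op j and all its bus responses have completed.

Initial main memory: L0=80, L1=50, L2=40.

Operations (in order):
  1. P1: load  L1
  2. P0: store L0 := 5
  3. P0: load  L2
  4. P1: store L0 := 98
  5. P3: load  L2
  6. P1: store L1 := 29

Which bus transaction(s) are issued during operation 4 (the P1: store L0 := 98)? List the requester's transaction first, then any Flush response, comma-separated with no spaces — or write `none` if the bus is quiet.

  op1 P1: load  L1 → I/E/I/I on L1; bus BusRd; mem=50
  op2 P0: store L0 := 5 → M/I/I/I on L0; bus BusRdX; mem=80
  op3 P0: load  L2 → E/I/I/I on L2; bus BusRd; mem=40
  op4 P1: store L0 := 98 → I/M/I/I on L0; bus BusRdX Flush; mem=5
  op5 P3: load  L2 → S/I/I/S on L2; bus BusRd; mem=40
  op6 P1: store L1 := 29 → I/M/I/I on L1; bus (none); mem=50

bus = BusRdX,Flush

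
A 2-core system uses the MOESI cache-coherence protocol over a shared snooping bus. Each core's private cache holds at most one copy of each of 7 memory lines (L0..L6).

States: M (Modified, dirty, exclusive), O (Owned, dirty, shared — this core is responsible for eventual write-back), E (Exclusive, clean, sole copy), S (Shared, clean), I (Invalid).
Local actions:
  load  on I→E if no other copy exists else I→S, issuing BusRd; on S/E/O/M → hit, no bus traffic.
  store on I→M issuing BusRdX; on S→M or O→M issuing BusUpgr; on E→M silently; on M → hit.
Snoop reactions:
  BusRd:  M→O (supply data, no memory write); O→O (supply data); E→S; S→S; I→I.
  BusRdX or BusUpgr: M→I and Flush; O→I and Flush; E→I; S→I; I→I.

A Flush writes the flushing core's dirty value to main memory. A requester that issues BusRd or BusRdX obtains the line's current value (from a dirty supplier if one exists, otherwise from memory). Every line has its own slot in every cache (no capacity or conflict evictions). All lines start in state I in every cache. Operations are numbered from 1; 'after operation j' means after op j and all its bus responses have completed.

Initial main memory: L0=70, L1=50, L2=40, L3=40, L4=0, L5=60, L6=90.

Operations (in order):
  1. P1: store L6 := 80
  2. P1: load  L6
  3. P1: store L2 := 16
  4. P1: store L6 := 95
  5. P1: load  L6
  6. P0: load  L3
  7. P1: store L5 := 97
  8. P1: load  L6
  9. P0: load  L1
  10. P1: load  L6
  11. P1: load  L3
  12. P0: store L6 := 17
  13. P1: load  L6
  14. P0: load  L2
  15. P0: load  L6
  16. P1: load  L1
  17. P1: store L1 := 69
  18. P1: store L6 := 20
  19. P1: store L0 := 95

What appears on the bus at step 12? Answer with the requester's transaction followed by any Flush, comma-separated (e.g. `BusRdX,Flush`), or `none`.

1. P1: store L6 := 80  bus=[BusRdX]  L6: P0=I P1=M  mem[L6]=90
2. P1: load  L6  bus=[-]  L6: P0=I P1=M  mem[L6]=90
3. P1: store L2 := 16  bus=[BusRdX]  L2: P0=I P1=M  mem[L2]=40
4. P1: store L6 := 95  bus=[-]  L6: P0=I P1=M  mem[L6]=90
5. P1: load  L6  bus=[-]  L6: P0=I P1=M  mem[L6]=90
6. P0: load  L3  bus=[BusRd]  L3: P0=E P1=I  mem[L3]=40
7. P1: store L5 := 97  bus=[BusRdX]  L5: P0=I P1=M  mem[L5]=60
8. P1: load  L6  bus=[-]  L6: P0=I P1=M  mem[L6]=90
9. P0: load  L1  bus=[BusRd]  L1: P0=E P1=I  mem[L1]=50
10. P1: load  L6  bus=[-]  L6: P0=I P1=M  mem[L6]=90
11. P1: load  L3  bus=[BusRd]  L3: P0=S P1=S  mem[L3]=40
12. P0: store L6 := 17  bus=[BusRdX,Flush]  L6: P0=M P1=I  mem[L6]=95
13. P1: load  L6  bus=[BusRd]  L6: P0=O P1=S  mem[L6]=95
14. P0: load  L2  bus=[BusRd]  L2: P0=S P1=O  mem[L2]=40
15. P0: load  L6  bus=[-]  L6: P0=O P1=S  mem[L6]=95
16. P1: load  L1  bus=[BusRd]  L1: P0=S P1=S  mem[L1]=50
17. P1: store L1 := 69  bus=[BusUpgr]  L1: P0=I P1=M  mem[L1]=50
18. P1: store L6 := 20  bus=[BusUpgr,Flush]  L6: P0=I P1=M  mem[L6]=17
19. P1: store L0 := 95  bus=[BusRdX]  L0: P0=I P1=M  mem[L0]=70

bus = BusRdX,Flush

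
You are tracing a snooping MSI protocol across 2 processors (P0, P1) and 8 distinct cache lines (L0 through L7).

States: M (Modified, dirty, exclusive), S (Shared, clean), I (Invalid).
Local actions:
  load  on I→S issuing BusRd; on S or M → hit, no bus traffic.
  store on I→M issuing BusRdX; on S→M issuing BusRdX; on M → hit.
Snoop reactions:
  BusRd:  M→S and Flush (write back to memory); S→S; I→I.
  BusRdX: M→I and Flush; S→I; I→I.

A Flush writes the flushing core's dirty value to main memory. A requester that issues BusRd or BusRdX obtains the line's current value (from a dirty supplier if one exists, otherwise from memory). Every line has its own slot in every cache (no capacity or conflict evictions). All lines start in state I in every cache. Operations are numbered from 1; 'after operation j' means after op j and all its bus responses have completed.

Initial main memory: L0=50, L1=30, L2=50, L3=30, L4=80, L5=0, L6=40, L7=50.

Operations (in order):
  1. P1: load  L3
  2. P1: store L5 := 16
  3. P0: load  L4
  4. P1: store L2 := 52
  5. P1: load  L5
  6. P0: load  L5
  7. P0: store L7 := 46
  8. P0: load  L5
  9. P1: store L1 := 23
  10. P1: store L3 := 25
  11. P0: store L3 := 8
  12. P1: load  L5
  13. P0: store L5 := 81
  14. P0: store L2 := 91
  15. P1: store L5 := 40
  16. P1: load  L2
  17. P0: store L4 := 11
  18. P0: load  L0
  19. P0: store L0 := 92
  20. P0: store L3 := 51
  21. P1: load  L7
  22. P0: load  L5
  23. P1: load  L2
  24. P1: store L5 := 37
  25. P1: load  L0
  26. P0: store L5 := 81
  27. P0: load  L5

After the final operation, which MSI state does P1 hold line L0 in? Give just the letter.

state = S

step 1: P1: load  L3  ⟶  IS  (L3)  txn=BusRd  M[L3]=30
step 2: P1: store L5 := 16  ⟶  IM  (L5)  txn=BusRdX  M[L5]=0
step 3: P0: load  L4  ⟶  SI  (L4)  txn=BusRd  M[L4]=80
step 4: P1: store L2 := 52  ⟶  IM  (L2)  txn=BusRdX  M[L2]=50
step 5: P1: load  L5  ⟶  IM  (L5)  txn=∅  M[L5]=0
step 6: P0: load  L5  ⟶  SS  (L5)  txn=BusRd+Flush  M[L5]=16
step 7: P0: store L7 := 46  ⟶  MI  (L7)  txn=BusRdX  M[L7]=50
step 8: P0: load  L5  ⟶  SS  (L5)  txn=∅  M[L5]=16
step 9: P1: store L1 := 23  ⟶  IM  (L1)  txn=BusRdX  M[L1]=30
step 10: P1: store L3 := 25  ⟶  IM  (L3)  txn=BusRdX  M[L3]=30
step 11: P0: store L3 := 8  ⟶  MI  (L3)  txn=BusRdX+Flush  M[L3]=25
step 12: P1: load  L5  ⟶  SS  (L5)  txn=∅  M[L5]=16
step 13: P0: store L5 := 81  ⟶  MI  (L5)  txn=BusRdX  M[L5]=16
step 14: P0: store L2 := 91  ⟶  MI  (L2)  txn=BusRdX+Flush  M[L2]=52
step 15: P1: store L5 := 40  ⟶  IM  (L5)  txn=BusRdX+Flush  M[L5]=81
step 16: P1: load  L2  ⟶  SS  (L2)  txn=BusRd+Flush  M[L2]=91
step 17: P0: store L4 := 11  ⟶  MI  (L4)  txn=BusRdX  M[L4]=80
step 18: P0: load  L0  ⟶  SI  (L0)  txn=BusRd  M[L0]=50
step 19: P0: store L0 := 92  ⟶  MI  (L0)  txn=BusRdX  M[L0]=50
step 20: P0: store L3 := 51  ⟶  MI  (L3)  txn=∅  M[L3]=25
step 21: P1: load  L7  ⟶  SS  (L7)  txn=BusRd+Flush  M[L7]=46
step 22: P0: load  L5  ⟶  SS  (L5)  txn=BusRd+Flush  M[L5]=40
step 23: P1: load  L2  ⟶  SS  (L2)  txn=∅  M[L2]=91
step 24: P1: store L5 := 37  ⟶  IM  (L5)  txn=BusRdX  M[L5]=40
step 25: P1: load  L0  ⟶  SS  (L0)  txn=BusRd+Flush  M[L0]=92
step 26: P0: store L5 := 81  ⟶  MI  (L5)  txn=BusRdX+Flush  M[L5]=37
step 27: P0: load  L5  ⟶  MI  (L5)  txn=∅  M[L5]=37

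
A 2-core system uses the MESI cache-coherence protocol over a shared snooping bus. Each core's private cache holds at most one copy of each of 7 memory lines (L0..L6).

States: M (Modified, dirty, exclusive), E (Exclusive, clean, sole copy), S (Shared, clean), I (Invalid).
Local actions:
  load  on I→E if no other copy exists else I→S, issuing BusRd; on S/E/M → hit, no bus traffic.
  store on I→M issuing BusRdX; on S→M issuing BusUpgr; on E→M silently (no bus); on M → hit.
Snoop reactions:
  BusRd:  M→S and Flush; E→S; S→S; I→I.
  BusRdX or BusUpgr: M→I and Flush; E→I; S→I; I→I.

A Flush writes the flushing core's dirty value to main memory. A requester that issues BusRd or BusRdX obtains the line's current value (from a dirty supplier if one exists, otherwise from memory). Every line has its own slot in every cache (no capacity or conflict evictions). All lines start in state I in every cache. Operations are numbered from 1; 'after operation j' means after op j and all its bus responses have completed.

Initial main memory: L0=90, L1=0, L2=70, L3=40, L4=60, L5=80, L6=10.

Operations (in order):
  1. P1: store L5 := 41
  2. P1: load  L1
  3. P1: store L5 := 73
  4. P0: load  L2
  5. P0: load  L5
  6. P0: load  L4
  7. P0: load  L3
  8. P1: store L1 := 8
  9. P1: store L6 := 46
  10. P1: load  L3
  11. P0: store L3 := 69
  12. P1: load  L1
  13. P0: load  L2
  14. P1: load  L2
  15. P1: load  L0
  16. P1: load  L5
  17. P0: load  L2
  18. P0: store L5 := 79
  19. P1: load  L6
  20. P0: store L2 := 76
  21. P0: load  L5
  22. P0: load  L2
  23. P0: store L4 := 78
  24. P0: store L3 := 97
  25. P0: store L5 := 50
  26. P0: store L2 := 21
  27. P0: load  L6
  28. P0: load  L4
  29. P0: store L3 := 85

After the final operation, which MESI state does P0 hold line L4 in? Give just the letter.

state = M

1. P1: store L5 := 41  bus=[BusRdX]  L5: P0=I P1=M  mem[L5]=80
2. P1: load  L1  bus=[BusRd]  L1: P0=I P1=E  mem[L1]=0
3. P1: store L5 := 73  bus=[-]  L5: P0=I P1=M  mem[L5]=80
4. P0: load  L2  bus=[BusRd]  L2: P0=E P1=I  mem[L2]=70
5. P0: load  L5  bus=[BusRd,Flush]  L5: P0=S P1=S  mem[L5]=73
6. P0: load  L4  bus=[BusRd]  L4: P0=E P1=I  mem[L4]=60
7. P0: load  L3  bus=[BusRd]  L3: P0=E P1=I  mem[L3]=40
8. P1: store L1 := 8  bus=[-]  L1: P0=I P1=M  mem[L1]=0
9. P1: store L6 := 46  bus=[BusRdX]  L6: P0=I P1=M  mem[L6]=10
10. P1: load  L3  bus=[BusRd]  L3: P0=S P1=S  mem[L3]=40
11. P0: store L3 := 69  bus=[BusUpgr]  L3: P0=M P1=I  mem[L3]=40
12. P1: load  L1  bus=[-]  L1: P0=I P1=M  mem[L1]=0
13. P0: load  L2  bus=[-]  L2: P0=E P1=I  mem[L2]=70
14. P1: load  L2  bus=[BusRd]  L2: P0=S P1=S  mem[L2]=70
15. P1: load  L0  bus=[BusRd]  L0: P0=I P1=E  mem[L0]=90
16. P1: load  L5  bus=[-]  L5: P0=S P1=S  mem[L5]=73
17. P0: load  L2  bus=[-]  L2: P0=S P1=S  mem[L2]=70
18. P0: store L5 := 79  bus=[BusUpgr]  L5: P0=M P1=I  mem[L5]=73
19. P1: load  L6  bus=[-]  L6: P0=I P1=M  mem[L6]=10
20. P0: store L2 := 76  bus=[BusUpgr]  L2: P0=M P1=I  mem[L2]=70
21. P0: load  L5  bus=[-]  L5: P0=M P1=I  mem[L5]=73
22. P0: load  L2  bus=[-]  L2: P0=M P1=I  mem[L2]=70
23. P0: store L4 := 78  bus=[-]  L4: P0=M P1=I  mem[L4]=60
24. P0: store L3 := 97  bus=[-]  L3: P0=M P1=I  mem[L3]=40
25. P0: store L5 := 50  bus=[-]  L5: P0=M P1=I  mem[L5]=73
26. P0: store L2 := 21  bus=[-]  L2: P0=M P1=I  mem[L2]=70
27. P0: load  L6  bus=[BusRd,Flush]  L6: P0=S P1=S  mem[L6]=46
28. P0: load  L4  bus=[-]  L4: P0=M P1=I  mem[L4]=60
29. P0: store L3 := 85  bus=[-]  L3: P0=M P1=I  mem[L3]=40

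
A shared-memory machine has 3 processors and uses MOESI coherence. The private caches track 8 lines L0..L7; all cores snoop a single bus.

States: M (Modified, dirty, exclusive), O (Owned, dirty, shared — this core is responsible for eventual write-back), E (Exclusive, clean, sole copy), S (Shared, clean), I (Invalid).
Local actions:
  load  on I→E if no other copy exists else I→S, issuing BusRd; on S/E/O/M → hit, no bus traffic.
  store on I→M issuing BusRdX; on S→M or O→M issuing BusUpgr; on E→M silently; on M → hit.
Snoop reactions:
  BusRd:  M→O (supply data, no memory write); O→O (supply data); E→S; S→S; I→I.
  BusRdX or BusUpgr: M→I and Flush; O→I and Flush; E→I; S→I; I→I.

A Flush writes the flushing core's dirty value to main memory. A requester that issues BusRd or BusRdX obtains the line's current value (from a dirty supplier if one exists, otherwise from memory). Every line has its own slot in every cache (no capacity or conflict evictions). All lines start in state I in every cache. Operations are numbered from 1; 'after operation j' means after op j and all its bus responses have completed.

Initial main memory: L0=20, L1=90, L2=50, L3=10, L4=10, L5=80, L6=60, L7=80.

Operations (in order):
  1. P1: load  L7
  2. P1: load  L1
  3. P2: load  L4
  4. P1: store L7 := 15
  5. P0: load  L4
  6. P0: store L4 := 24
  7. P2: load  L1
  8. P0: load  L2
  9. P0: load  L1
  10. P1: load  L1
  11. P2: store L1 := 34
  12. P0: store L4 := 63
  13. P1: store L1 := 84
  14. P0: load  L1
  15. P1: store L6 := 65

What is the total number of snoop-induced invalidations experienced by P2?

1. P1: load  L7  bus=[BusRd]  L7: P0=I P1=E P2=I  mem[L7]=80
2. P1: load  L1  bus=[BusRd]  L1: P0=I P1=E P2=I  mem[L1]=90
3. P2: load  L4  bus=[BusRd]  L4: P0=I P1=I P2=E  mem[L4]=10
4. P1: store L7 := 15  bus=[-]  L7: P0=I P1=M P2=I  mem[L7]=80
5. P0: load  L4  bus=[BusRd]  L4: P0=S P1=I P2=S  mem[L4]=10
6. P0: store L4 := 24  bus=[BusUpgr]  L4: P0=M P1=I P2=I  mem[L4]=10
7. P2: load  L1  bus=[BusRd]  L1: P0=I P1=S P2=S  mem[L1]=90
8. P0: load  L2  bus=[BusRd]  L2: P0=E P1=I P2=I  mem[L2]=50
9. P0: load  L1  bus=[BusRd]  L1: P0=S P1=S P2=S  mem[L1]=90
10. P1: load  L1  bus=[-]  L1: P0=S P1=S P2=S  mem[L1]=90
11. P2: store L1 := 34  bus=[BusUpgr]  L1: P0=I P1=I P2=M  mem[L1]=90
12. P0: store L4 := 63  bus=[-]  L4: P0=M P1=I P2=I  mem[L4]=10
13. P1: store L1 := 84  bus=[BusRdX,Flush]  L1: P0=I P1=M P2=I  mem[L1]=34
14. P0: load  L1  bus=[BusRd]  L1: P0=S P1=O P2=I  mem[L1]=34
15. P1: store L6 := 65  bus=[BusRdX]  L6: P0=I P1=M P2=I  mem[L6]=60

invalidations = 2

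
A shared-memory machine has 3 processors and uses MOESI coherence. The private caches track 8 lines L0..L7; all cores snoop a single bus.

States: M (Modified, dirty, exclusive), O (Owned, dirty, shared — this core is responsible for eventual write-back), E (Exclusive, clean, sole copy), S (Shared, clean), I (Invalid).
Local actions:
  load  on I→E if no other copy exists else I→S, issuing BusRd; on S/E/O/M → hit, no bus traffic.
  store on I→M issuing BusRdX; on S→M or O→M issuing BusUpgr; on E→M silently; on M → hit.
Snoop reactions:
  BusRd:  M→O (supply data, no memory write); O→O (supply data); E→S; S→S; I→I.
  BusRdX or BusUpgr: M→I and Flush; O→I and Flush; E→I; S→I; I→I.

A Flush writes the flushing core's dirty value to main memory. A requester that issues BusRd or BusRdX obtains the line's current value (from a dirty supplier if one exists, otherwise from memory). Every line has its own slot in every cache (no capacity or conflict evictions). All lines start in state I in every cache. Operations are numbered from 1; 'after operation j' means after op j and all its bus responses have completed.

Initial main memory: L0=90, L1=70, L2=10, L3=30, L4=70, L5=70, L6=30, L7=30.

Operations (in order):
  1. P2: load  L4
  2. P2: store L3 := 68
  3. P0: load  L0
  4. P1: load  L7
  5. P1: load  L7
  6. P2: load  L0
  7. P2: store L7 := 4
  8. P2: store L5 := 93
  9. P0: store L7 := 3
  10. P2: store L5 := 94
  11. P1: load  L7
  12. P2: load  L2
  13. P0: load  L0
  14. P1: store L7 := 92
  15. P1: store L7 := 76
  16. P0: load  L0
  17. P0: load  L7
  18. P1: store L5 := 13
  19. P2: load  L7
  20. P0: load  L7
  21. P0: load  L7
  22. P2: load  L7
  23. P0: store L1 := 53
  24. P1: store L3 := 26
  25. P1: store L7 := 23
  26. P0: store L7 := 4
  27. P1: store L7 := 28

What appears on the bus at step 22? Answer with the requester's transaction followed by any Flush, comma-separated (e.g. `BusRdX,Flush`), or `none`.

1. P2: load  L4  bus=[BusRd]  L4: P0=I P1=I P2=E  mem[L4]=70
2. P2: store L3 := 68  bus=[BusRdX]  L3: P0=I P1=I P2=M  mem[L3]=30
3. P0: load  L0  bus=[BusRd]  L0: P0=E P1=I P2=I  mem[L0]=90
4. P1: load  L7  bus=[BusRd]  L7: P0=I P1=E P2=I  mem[L7]=30
5. P1: load  L7  bus=[-]  L7: P0=I P1=E P2=I  mem[L7]=30
6. P2: load  L0  bus=[BusRd]  L0: P0=S P1=I P2=S  mem[L0]=90
7. P2: store L7 := 4  bus=[BusRdX]  L7: P0=I P1=I P2=M  mem[L7]=30
8. P2: store L5 := 93  bus=[BusRdX]  L5: P0=I P1=I P2=M  mem[L5]=70
9. P0: store L7 := 3  bus=[BusRdX,Flush]  L7: P0=M P1=I P2=I  mem[L7]=4
10. P2: store L5 := 94  bus=[-]  L5: P0=I P1=I P2=M  mem[L5]=70
11. P1: load  L7  bus=[BusRd]  L7: P0=O P1=S P2=I  mem[L7]=4
12. P2: load  L2  bus=[BusRd]  L2: P0=I P1=I P2=E  mem[L2]=10
13. P0: load  L0  bus=[-]  L0: P0=S P1=I P2=S  mem[L0]=90
14. P1: store L7 := 92  bus=[BusUpgr,Flush]  L7: P0=I P1=M P2=I  mem[L7]=3
15. P1: store L7 := 76  bus=[-]  L7: P0=I P1=M P2=I  mem[L7]=3
16. P0: load  L0  bus=[-]  L0: P0=S P1=I P2=S  mem[L0]=90
17. P0: load  L7  bus=[BusRd]  L7: P0=S P1=O P2=I  mem[L7]=3
18. P1: store L5 := 13  bus=[BusRdX,Flush]  L5: P0=I P1=M P2=I  mem[L5]=94
19. P2: load  L7  bus=[BusRd]  L7: P0=S P1=O P2=S  mem[L7]=3
20. P0: load  L7  bus=[-]  L7: P0=S P1=O P2=S  mem[L7]=3
21. P0: load  L7  bus=[-]  L7: P0=S P1=O P2=S  mem[L7]=3
22. P2: load  L7  bus=[-]  L7: P0=S P1=O P2=S  mem[L7]=3
23. P0: store L1 := 53  bus=[BusRdX]  L1: P0=M P1=I P2=I  mem[L1]=70
24. P1: store L3 := 26  bus=[BusRdX,Flush]  L3: P0=I P1=M P2=I  mem[L3]=68
25. P1: store L7 := 23  bus=[BusUpgr]  L7: P0=I P1=M P2=I  mem[L7]=3
26. P0: store L7 := 4  bus=[BusRdX,Flush]  L7: P0=M P1=I P2=I  mem[L7]=23
27. P1: store L7 := 28  bus=[BusRdX,Flush]  L7: P0=I P1=M P2=I  mem[L7]=4

bus = none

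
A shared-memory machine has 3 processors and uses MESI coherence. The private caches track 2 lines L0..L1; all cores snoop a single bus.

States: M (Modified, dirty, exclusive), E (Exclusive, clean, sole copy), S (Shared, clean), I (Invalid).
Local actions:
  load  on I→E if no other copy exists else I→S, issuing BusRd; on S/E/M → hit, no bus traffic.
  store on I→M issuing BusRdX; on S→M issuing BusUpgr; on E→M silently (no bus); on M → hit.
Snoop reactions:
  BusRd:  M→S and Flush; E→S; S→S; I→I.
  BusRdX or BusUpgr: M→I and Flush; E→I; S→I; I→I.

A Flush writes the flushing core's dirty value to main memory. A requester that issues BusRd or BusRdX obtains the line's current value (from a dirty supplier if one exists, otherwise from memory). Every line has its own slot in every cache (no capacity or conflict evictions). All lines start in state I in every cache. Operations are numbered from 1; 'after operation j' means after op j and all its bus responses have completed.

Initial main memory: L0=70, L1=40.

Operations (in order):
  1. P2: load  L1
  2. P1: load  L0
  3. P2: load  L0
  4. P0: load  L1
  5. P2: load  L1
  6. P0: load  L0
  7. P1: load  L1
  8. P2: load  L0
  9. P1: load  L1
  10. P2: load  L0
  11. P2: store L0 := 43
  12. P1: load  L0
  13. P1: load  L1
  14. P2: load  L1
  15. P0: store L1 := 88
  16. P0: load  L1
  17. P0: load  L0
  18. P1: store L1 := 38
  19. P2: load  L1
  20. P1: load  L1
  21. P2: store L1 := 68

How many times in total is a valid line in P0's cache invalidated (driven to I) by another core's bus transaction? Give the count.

invalidations = 2

  op1 P2: load  L1 → I/I/E on L1; bus BusRd; mem=40
  op2 P1: load  L0 → I/E/I on L0; bus BusRd; mem=70
  op3 P2: load  L0 → I/S/S on L0; bus BusRd; mem=70
  op4 P0: load  L1 → S/I/S on L1; bus BusRd; mem=40
  op5 P2: load  L1 → S/I/S on L1; bus (none); mem=40
  op6 P0: load  L0 → S/S/S on L0; bus BusRd; mem=70
  op7 P1: load  L1 → S/S/S on L1; bus BusRd; mem=40
  op8 P2: load  L0 → S/S/S on L0; bus (none); mem=70
  op9 P1: load  L1 → S/S/S on L1; bus (none); mem=40
  op10 P2: load  L0 → S/S/S on L0; bus (none); mem=70
  op11 P2: store L0 := 43 → I/I/M on L0; bus BusUpgr; mem=70
  op12 P1: load  L0 → I/S/S on L0; bus BusRd Flush; mem=43
  op13 P1: load  L1 → S/S/S on L1; bus (none); mem=40
  op14 P2: load  L1 → S/S/S on L1; bus (none); mem=40
  op15 P0: store L1 := 88 → M/I/I on L1; bus BusUpgr; mem=40
  op16 P0: load  L1 → M/I/I on L1; bus (none); mem=40
  op17 P0: load  L0 → S/S/S on L0; bus BusRd; mem=43
  op18 P1: store L1 := 38 → I/M/I on L1; bus BusRdX Flush; mem=88
  op19 P2: load  L1 → I/S/S on L1; bus BusRd Flush; mem=38
  op20 P1: load  L1 → I/S/S on L1; bus (none); mem=38
  op21 P2: store L1 := 68 → I/I/M on L1; bus BusUpgr; mem=38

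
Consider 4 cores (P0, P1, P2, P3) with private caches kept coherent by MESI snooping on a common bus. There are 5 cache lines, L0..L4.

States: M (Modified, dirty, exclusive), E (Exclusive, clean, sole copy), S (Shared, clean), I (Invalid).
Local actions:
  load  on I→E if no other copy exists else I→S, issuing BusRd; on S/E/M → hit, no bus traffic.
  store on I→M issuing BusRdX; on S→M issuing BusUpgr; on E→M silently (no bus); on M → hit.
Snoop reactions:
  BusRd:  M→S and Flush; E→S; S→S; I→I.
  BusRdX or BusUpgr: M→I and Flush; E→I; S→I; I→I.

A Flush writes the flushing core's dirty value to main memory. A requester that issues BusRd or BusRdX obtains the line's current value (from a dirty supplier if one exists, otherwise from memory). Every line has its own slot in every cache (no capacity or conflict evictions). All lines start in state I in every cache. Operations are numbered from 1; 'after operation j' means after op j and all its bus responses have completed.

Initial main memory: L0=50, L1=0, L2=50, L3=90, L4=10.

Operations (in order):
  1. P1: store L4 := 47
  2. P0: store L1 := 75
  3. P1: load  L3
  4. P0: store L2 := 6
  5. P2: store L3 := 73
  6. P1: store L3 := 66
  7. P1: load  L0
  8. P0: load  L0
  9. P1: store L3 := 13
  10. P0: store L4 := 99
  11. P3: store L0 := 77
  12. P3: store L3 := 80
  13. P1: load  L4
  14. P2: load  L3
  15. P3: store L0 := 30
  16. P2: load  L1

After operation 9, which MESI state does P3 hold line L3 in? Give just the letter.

state = I

1. P1: store L4 := 47  bus=[BusRdX]  L4: P0=I P1=M P2=I P3=I  mem[L4]=10
2. P0: store L1 := 75  bus=[BusRdX]  L1: P0=M P1=I P2=I P3=I  mem[L1]=0
3. P1: load  L3  bus=[BusRd]  L3: P0=I P1=E P2=I P3=I  mem[L3]=90
4. P0: store L2 := 6  bus=[BusRdX]  L2: P0=M P1=I P2=I P3=I  mem[L2]=50
5. P2: store L3 := 73  bus=[BusRdX]  L3: P0=I P1=I P2=M P3=I  mem[L3]=90
6. P1: store L3 := 66  bus=[BusRdX,Flush]  L3: P0=I P1=M P2=I P3=I  mem[L3]=73
7. P1: load  L0  bus=[BusRd]  L0: P0=I P1=E P2=I P3=I  mem[L0]=50
8. P0: load  L0  bus=[BusRd]  L0: P0=S P1=S P2=I P3=I  mem[L0]=50
9. P1: store L3 := 13  bus=[-]  L3: P0=I P1=M P2=I P3=I  mem[L3]=73
10. P0: store L4 := 99  bus=[BusRdX,Flush]  L4: P0=M P1=I P2=I P3=I  mem[L4]=47
11. P3: store L0 := 77  bus=[BusRdX]  L0: P0=I P1=I P2=I P3=M  mem[L0]=50
12. P3: store L3 := 80  bus=[BusRdX,Flush]  L3: P0=I P1=I P2=I P3=M  mem[L3]=13
13. P1: load  L4  bus=[BusRd,Flush]  L4: P0=S P1=S P2=I P3=I  mem[L4]=99
14. P2: load  L3  bus=[BusRd,Flush]  L3: P0=I P1=I P2=S P3=S  mem[L3]=80
15. P3: store L0 := 30  bus=[-]  L0: P0=I P1=I P2=I P3=M  mem[L0]=50
16. P2: load  L1  bus=[BusRd,Flush]  L1: P0=S P1=I P2=S P3=I  mem[L1]=75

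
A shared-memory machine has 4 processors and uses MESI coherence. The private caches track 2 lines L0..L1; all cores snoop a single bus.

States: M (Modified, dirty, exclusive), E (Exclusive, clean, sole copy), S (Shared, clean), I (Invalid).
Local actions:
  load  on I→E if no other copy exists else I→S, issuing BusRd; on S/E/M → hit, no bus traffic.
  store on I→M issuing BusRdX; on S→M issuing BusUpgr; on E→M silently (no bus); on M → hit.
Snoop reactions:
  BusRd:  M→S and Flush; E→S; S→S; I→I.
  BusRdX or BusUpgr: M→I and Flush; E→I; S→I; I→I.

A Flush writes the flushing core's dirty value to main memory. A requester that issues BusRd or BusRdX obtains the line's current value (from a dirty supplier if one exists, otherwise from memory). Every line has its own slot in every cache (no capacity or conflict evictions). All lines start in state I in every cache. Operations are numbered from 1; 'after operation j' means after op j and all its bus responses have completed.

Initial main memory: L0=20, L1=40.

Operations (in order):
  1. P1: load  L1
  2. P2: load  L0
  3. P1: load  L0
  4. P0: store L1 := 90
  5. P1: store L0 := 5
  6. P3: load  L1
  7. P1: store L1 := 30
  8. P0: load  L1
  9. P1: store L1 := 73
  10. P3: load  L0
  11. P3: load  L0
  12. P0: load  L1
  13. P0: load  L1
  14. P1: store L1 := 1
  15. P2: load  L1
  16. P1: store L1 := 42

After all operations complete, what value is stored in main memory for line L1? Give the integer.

memory[L1] = 1

step 1: P1: load  L1  ⟶  IEII  (L1)  txn=BusRd  M[L1]=40
step 2: P2: load  L0  ⟶  IIEI  (L0)  txn=BusRd  M[L0]=20
step 3: P1: load  L0  ⟶  ISSI  (L0)  txn=BusRd  M[L0]=20
step 4: P0: store L1 := 90  ⟶  MIII  (L1)  txn=BusRdX  M[L1]=40
step 5: P1: store L0 := 5  ⟶  IMII  (L0)  txn=BusUpgr  M[L0]=20
step 6: P3: load  L1  ⟶  SIIS  (L1)  txn=BusRd+Flush  M[L1]=90
step 7: P1: store L1 := 30  ⟶  IMII  (L1)  txn=BusRdX  M[L1]=90
step 8: P0: load  L1  ⟶  SSII  (L1)  txn=BusRd+Flush  M[L1]=30
step 9: P1: store L1 := 73  ⟶  IMII  (L1)  txn=BusUpgr  M[L1]=30
step 10: P3: load  L0  ⟶  ISIS  (L0)  txn=BusRd+Flush  M[L0]=5
step 11: P3: load  L0  ⟶  ISIS  (L0)  txn=∅  M[L0]=5
step 12: P0: load  L1  ⟶  SSII  (L1)  txn=BusRd+Flush  M[L1]=73
step 13: P0: load  L1  ⟶  SSII  (L1)  txn=∅  M[L1]=73
step 14: P1: store L1 := 1  ⟶  IMII  (L1)  txn=BusUpgr  M[L1]=73
step 15: P2: load  L1  ⟶  ISSI  (L1)  txn=BusRd+Flush  M[L1]=1
step 16: P1: store L1 := 42  ⟶  IMII  (L1)  txn=BusUpgr  M[L1]=1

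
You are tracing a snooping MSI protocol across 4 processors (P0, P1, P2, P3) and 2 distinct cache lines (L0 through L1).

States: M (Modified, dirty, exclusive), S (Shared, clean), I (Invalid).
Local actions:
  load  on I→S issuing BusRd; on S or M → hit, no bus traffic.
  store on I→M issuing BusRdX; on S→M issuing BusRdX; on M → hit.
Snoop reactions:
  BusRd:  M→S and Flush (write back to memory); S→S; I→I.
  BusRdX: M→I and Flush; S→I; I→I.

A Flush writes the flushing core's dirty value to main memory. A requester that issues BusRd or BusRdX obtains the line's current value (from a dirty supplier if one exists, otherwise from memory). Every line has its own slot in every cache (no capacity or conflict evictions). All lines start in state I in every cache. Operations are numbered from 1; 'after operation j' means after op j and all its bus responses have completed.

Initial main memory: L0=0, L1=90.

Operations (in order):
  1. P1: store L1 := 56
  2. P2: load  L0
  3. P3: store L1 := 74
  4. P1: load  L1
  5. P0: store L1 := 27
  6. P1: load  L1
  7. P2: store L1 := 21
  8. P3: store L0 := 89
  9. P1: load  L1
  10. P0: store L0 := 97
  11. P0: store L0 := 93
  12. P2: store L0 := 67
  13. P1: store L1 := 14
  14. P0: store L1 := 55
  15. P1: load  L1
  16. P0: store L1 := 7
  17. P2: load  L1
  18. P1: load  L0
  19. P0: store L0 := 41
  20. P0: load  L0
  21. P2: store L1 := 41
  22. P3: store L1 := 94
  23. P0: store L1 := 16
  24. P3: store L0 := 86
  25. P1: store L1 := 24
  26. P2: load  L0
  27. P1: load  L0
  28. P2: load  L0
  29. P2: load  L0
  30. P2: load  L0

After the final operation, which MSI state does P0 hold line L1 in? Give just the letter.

state = I

1. P1: store L1 := 56  bus=[BusRdX]  L1: P0=I P1=M P2=I P3=I  mem[L1]=90
2. P2: load  L0  bus=[BusRd]  L0: P0=I P1=I P2=S P3=I  mem[L0]=0
3. P3: store L1 := 74  bus=[BusRdX,Flush]  L1: P0=I P1=I P2=I P3=M  mem[L1]=56
4. P1: load  L1  bus=[BusRd,Flush]  L1: P0=I P1=S P2=I P3=S  mem[L1]=74
5. P0: store L1 := 27  bus=[BusRdX]  L1: P0=M P1=I P2=I P3=I  mem[L1]=74
6. P1: load  L1  bus=[BusRd,Flush]  L1: P0=S P1=S P2=I P3=I  mem[L1]=27
7. P2: store L1 := 21  bus=[BusRdX]  L1: P0=I P1=I P2=M P3=I  mem[L1]=27
8. P3: store L0 := 89  bus=[BusRdX]  L0: P0=I P1=I P2=I P3=M  mem[L0]=0
9. P1: load  L1  bus=[BusRd,Flush]  L1: P0=I P1=S P2=S P3=I  mem[L1]=21
10. P0: store L0 := 97  bus=[BusRdX,Flush]  L0: P0=M P1=I P2=I P3=I  mem[L0]=89
11. P0: store L0 := 93  bus=[-]  L0: P0=M P1=I P2=I P3=I  mem[L0]=89
12. P2: store L0 := 67  bus=[BusRdX,Flush]  L0: P0=I P1=I P2=M P3=I  mem[L0]=93
13. P1: store L1 := 14  bus=[BusRdX]  L1: P0=I P1=M P2=I P3=I  mem[L1]=21
14. P0: store L1 := 55  bus=[BusRdX,Flush]  L1: P0=M P1=I P2=I P3=I  mem[L1]=14
15. P1: load  L1  bus=[BusRd,Flush]  L1: P0=S P1=S P2=I P3=I  mem[L1]=55
16. P0: store L1 := 7  bus=[BusRdX]  L1: P0=M P1=I P2=I P3=I  mem[L1]=55
17. P2: load  L1  bus=[BusRd,Flush]  L1: P0=S P1=I P2=S P3=I  mem[L1]=7
18. P1: load  L0  bus=[BusRd,Flush]  L0: P0=I P1=S P2=S P3=I  mem[L0]=67
19. P0: store L0 := 41  bus=[BusRdX]  L0: P0=M P1=I P2=I P3=I  mem[L0]=67
20. P0: load  L0  bus=[-]  L0: P0=M P1=I P2=I P3=I  mem[L0]=67
21. P2: store L1 := 41  bus=[BusRdX]  L1: P0=I P1=I P2=M P3=I  mem[L1]=7
22. P3: store L1 := 94  bus=[BusRdX,Flush]  L1: P0=I P1=I P2=I P3=M  mem[L1]=41
23. P0: store L1 := 16  bus=[BusRdX,Flush]  L1: P0=M P1=I P2=I P3=I  mem[L1]=94
24. P3: store L0 := 86  bus=[BusRdX,Flush]  L0: P0=I P1=I P2=I P3=M  mem[L0]=41
25. P1: store L1 := 24  bus=[BusRdX,Flush]  L1: P0=I P1=M P2=I P3=I  mem[L1]=16
26. P2: load  L0  bus=[BusRd,Flush]  L0: P0=I P1=I P2=S P3=S  mem[L0]=86
27. P1: load  L0  bus=[BusRd]  L0: P0=I P1=S P2=S P3=S  mem[L0]=86
28. P2: load  L0  bus=[-]  L0: P0=I P1=S P2=S P3=S  mem[L0]=86
29. P2: load  L0  bus=[-]  L0: P0=I P1=S P2=S P3=S  mem[L0]=86
30. P2: load  L0  bus=[-]  L0: P0=I P1=S P2=S P3=S  mem[L0]=86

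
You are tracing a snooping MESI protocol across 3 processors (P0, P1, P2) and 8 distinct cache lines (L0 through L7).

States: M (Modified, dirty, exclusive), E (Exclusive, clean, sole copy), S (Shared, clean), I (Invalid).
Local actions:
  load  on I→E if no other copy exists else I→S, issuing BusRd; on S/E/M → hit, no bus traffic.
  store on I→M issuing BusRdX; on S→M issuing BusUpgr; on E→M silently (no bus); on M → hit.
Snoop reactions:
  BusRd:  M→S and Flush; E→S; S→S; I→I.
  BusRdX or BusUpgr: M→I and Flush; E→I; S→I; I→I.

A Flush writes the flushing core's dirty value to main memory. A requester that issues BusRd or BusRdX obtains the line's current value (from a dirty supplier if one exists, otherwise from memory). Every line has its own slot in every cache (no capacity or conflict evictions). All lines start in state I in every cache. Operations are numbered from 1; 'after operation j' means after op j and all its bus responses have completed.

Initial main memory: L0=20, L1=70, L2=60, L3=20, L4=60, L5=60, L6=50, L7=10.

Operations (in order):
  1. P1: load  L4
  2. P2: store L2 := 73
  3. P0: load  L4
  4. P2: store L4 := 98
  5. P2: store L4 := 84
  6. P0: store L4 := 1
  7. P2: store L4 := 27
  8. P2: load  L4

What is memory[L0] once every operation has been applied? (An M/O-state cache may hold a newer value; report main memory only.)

[1] P1: load  L4 | P0:I, P1:E(60), P2:I | bus: BusRd
[2] P2: store L2 := 73 | P0:I, P1:I, P2:M(73) | bus: BusRdX
[3] P0: load  L4 | P0:S(60), P1:S(60), P2:I | bus: BusRd
[4] P2: store L4 := 98 | P0:I, P1:I, P2:M(98) | bus: BusRdX
[5] P2: store L4 := 84 | P0:I, P1:I, P2:M(84) | bus: none
[6] P0: store L4 := 1 | P0:M(1), P1:I, P2:I | bus: BusRdX,Flush
[7] P2: store L4 := 27 | P0:I, P1:I, P2:M(27) | bus: BusRdX,Flush
[8] P2: load  L4 | P0:I, P1:I, P2:M(27) | bus: none

memory[L0] = 20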